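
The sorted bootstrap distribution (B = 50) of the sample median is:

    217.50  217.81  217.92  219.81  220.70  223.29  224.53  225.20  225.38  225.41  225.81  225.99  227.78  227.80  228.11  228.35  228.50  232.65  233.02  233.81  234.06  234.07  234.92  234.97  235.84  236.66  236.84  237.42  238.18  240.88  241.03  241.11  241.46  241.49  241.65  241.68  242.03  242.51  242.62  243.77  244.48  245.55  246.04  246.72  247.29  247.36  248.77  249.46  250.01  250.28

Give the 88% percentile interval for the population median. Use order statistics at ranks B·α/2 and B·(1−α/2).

(217.92, 248.77)

α = 0.12; lower rank = 50 × 0.060 = 3; upper rank = 50 × 0.940 = 47.
The 3rd smallest replicate is 217.92; the 47th is 248.77.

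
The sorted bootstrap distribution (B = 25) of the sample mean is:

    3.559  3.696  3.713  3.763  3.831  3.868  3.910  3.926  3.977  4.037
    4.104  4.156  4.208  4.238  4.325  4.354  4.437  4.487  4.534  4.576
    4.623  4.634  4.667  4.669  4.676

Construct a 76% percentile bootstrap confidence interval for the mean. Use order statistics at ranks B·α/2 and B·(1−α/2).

(3.713, 4.634)

α = 0.24; lower rank = 25 × 0.120 = 3; upper rank = 25 × 0.880 = 22.
The 3rd smallest replicate is 3.713; the 22nd is 4.634.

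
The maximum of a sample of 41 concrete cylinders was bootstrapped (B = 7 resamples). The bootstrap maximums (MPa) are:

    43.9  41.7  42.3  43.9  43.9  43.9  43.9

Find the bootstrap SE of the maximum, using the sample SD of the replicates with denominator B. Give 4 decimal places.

Bootstrap SE is the standard deviation of the 7 replicate maximums.
Mean of replicates: (43.9 + 41.7 + 42.3 + 43.9 + 43.9 + 43.9 + 43.9) / 7 = 303.50000 / 7 = 43.35714
Sum of squared deviations: (+0.54286)² + (−1.65714)² + (−1.05714)² + (+0.54286)² + (+0.54286)² + (+0.54286)² + (+0.54286)² = 5.33714
Variance = 5.33714 / 7 = 0.76245
SE* = √0.76245

SE* = 0.8732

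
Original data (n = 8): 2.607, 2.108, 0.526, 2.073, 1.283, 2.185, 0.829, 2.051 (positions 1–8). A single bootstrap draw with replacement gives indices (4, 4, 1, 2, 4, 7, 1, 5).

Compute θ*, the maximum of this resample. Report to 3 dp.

Resample values: 2.073, 2.073, 2.607, 2.108, 2.073, 0.829, 2.607, 1.283.
Maximum = 2.607

θ* = 2.607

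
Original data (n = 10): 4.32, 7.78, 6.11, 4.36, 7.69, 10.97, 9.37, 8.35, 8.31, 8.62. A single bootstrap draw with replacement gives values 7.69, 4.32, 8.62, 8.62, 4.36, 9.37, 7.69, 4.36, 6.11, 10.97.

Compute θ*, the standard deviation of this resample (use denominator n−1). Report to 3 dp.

θ* = 2.334

Mean = 7.2110; sum of squared deviations = 49.0473
s² = 49.0473 / 9 = 5.4497
s = √5.4497 = 2.334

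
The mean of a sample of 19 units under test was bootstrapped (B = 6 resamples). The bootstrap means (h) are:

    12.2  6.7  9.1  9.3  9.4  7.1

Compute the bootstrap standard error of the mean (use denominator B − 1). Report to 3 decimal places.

Bootstrap SE is the standard deviation of the 6 replicate means.
Mean of replicates: (12.2 + 6.7 + 9.1 + 9.3 + 9.4 + 7.1) / 6 = 53.8000 / 6 = 8.9667
Sum of squared deviations: (+3.2333)² + (−2.2667)² + (+0.1333)² + (+0.3333)² + (+0.4333)² + (−1.8667)² = 19.3933
Variance = 19.3933 / 5 = 3.8787
SE* = √3.8787

SE* = 1.969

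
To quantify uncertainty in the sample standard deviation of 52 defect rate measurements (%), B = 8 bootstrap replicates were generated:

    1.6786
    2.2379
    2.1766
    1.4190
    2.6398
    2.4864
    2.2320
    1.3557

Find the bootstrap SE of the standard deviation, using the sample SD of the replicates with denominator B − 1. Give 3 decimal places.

Bootstrap SE is the standard deviation of the 8 replicate standard deviations.
Mean of replicates: (1.6786 + 2.2379 + 2.1766 + 1.4190 + 2.6398 + 2.4864 + 2.2320 + 1.3557) / 8 = 16.22600 / 8 = 2.02825
Sum of squared deviations: (−0.34965)² + (+0.20965)² + (+0.14835)² + (−0.60925)² + (+0.61155)² + (+0.45815)² + (+0.20375)² + (−0.67255)² = 1.63713
Variance = 1.63713 / 7 = 0.23388
SE* = √0.23388

SE* = 0.484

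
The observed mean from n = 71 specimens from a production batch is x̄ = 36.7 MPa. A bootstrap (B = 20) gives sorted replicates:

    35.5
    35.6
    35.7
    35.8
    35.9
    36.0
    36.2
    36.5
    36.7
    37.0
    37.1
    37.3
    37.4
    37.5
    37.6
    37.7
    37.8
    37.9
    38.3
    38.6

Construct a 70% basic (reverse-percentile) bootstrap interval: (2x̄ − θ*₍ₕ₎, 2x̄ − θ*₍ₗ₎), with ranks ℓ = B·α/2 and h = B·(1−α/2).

Percentile endpoints at ranks 3 and 17: θ*₍3₎ = 35.7, θ*₍17₎ = 37.8.
Basic interval reflects these around x̄:
  lower = 2 × 36.7 − 37.8 = 35.6
  upper = 2 × 36.7 − 35.7 = 37.7

(35.6, 37.7)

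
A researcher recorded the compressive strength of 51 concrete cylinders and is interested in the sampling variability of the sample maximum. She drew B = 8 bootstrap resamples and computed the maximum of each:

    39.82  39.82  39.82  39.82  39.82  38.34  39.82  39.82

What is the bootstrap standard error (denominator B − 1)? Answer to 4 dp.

SE* = 0.5233

Bootstrap SE is the standard deviation of the 8 replicate maximums.
Mean of replicates: (39.82 + 39.82 + 39.82 + 39.82 + 39.82 + 38.34 + 39.82 + 39.82) / 8 = 317.08000 / 8 = 39.63500
Sum of squared deviations: (+0.18500)² + (+0.18500)² + (+0.18500)² + (+0.18500)² + (+0.18500)² + (−1.29500)² + (+0.18500)² + (+0.18500)² = 1.91660
Variance = 1.91660 / 7 = 0.27380
SE* = √0.27380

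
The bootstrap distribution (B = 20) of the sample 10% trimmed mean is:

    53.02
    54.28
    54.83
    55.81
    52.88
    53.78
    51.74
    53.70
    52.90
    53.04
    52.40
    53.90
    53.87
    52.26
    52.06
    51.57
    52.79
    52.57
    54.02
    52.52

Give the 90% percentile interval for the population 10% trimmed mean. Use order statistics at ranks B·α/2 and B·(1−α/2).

(51.57, 54.83)

Sorted replicates: 51.57, 51.74, 52.06, 52.26, 52.40, 52.52, 52.57, 52.79, 52.88, 52.90, 53.02, 53.04, 53.70, 53.78, 53.87, 53.90, 54.02, 54.28, 54.83, 55.81
α = 0.10; lower rank = 20 × 0.050 = 1; upper rank = 20 × 0.950 = 19.
The 1st smallest replicate is 51.57; the 19th is 54.83.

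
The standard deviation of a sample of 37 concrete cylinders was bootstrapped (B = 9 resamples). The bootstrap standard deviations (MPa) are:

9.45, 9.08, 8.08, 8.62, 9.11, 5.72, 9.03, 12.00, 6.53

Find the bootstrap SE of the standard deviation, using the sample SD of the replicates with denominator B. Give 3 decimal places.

SE* = 1.693

Bootstrap SE is the standard deviation of the 9 replicate standard deviations.
Mean of replicates: (9.45 + 9.08 + 8.08 + 8.62 + 9.11 + 5.72 + 9.03 + 12.00 + 6.53) / 9 = 77.6200 / 9 = 8.6244
Sum of squared deviations: (+0.8256)² + (+0.4556)² + (−0.5444)² + (−0.0044)² + (+0.4856)² + (−2.9044)² + (+0.4056)² + (+3.3756)² + (−2.0944)² = 25.8026
Variance = 25.8026 / 9 = 2.8670
SE* = √2.8670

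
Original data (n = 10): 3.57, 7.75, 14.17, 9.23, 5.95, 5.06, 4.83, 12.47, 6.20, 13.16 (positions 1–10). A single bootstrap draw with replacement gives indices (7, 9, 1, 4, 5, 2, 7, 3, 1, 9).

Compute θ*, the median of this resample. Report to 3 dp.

Resample values: 4.83, 6.20, 3.57, 9.23, 5.95, 7.75, 4.83, 14.17, 3.57, 6.20.
Sorted: 3.57, 3.57, 4.83, 4.83, 5.95, 6.20, 6.20, 7.75, 9.23, 14.17
Median = average of the two middle values = 6.075

θ* = 6.075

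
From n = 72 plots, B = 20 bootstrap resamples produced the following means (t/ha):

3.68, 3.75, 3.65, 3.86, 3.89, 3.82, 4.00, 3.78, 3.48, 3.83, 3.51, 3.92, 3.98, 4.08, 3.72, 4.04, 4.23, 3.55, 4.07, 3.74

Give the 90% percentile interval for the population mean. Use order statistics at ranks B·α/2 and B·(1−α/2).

Sorted replicates: 3.48, 3.51, 3.55, 3.65, 3.68, 3.72, 3.74, 3.75, 3.78, 3.82, 3.83, 3.86, 3.89, 3.92, 3.98, 4.00, 4.04, 4.07, 4.08, 4.23
α = 0.10; lower rank = 20 × 0.050 = 1; upper rank = 20 × 0.950 = 19.
The 1st smallest replicate is 3.48; the 19th is 4.08.

(3.48, 4.08)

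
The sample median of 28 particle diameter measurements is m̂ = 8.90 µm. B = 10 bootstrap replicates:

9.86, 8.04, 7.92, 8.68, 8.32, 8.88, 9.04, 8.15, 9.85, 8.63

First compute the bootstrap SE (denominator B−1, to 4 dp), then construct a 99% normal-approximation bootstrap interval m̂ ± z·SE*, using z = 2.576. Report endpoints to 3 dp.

Mean of replicates = 8.7370; sum of squared deviations = 4.2986; SE* = √(4.2986/9) = 0.6911
Margin = 2.576 × 0.6911 = 1.7803
Interval: 8.90 ± 1.7803

(7.120, 10.680)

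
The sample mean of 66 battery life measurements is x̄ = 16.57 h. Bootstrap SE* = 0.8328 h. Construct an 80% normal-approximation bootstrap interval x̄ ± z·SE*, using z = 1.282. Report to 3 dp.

Margin = 1.282 × 0.8328 = 1.0676
Interval: 16.57 ± 1.0676

(15.502, 17.638)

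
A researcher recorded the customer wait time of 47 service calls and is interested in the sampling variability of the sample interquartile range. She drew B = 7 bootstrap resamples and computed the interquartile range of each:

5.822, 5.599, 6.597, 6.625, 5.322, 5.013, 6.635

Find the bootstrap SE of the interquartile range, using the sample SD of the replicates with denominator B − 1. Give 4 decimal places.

SE* = 0.6776

Bootstrap SE is the standard deviation of the 7 replicate interquartile ranges.
Mean of replicates: (5.822 + 5.599 + 6.597 + 6.625 + 5.322 + 5.013 + 6.635) / 7 = 41.61300 / 7 = 5.94471
Sum of squared deviations: (−0.12271)² + (−0.34571)² + (+0.65229)² + (+0.68029)² + (−0.62271)² + (−0.93171)² + (+0.69029)² = 2.75520
Variance = 2.75520 / 6 = 0.45920
SE* = √0.45920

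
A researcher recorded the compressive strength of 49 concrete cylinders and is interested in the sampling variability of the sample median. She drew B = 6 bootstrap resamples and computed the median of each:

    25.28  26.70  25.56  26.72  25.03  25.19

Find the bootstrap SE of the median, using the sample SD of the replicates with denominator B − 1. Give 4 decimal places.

Bootstrap SE is the standard deviation of the 6 replicate medians.
Mean of replicates: (25.28 + 26.70 + 25.56 + 26.72 + 25.03 + 25.19) / 6 = 154.48000 / 6 = 25.74667
Sum of squared deviations: (−0.46667)² + (+0.95333)² + (−0.18667)² + (+0.97333)² + (−0.71667)² + (−0.55667)² = 2.93233
Variance = 2.93233 / 5 = 0.58647
SE* = √0.58647

SE* = 0.7658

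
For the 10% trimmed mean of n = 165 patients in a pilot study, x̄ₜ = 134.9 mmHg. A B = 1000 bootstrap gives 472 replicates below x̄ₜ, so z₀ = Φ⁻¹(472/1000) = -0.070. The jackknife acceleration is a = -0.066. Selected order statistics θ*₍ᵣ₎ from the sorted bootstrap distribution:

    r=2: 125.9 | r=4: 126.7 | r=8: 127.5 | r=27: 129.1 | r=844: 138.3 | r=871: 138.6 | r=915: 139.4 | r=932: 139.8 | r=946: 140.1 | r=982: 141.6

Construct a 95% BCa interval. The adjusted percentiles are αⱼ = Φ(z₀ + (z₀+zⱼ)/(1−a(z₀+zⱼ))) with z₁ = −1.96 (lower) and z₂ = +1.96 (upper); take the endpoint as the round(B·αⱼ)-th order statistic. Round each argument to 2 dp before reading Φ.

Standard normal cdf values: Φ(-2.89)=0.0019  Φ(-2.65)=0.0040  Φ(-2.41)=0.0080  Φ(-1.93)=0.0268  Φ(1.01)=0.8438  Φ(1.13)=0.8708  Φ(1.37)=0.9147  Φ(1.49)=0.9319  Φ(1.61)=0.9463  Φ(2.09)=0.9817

Lower: z₀ + z₁ = -0.070 + (-1.960) = -2.030; 1 − a(z₀+z₁) = 1 − (-0.066)(-2.030) = 0.8660; argument = -0.070 + (-2.030)/0.8660 = -2.4141 → -2.41.
α₁ = Φ(-2.41) = 0.0080; rank = round(1000 × 0.0080) = 8; θ*₍8₎ = 127.5.
Upper: z₀ + z₂ = 1.890; 1 − a(z₀+z₂) = 1.1247; argument = 1.6104 → 1.61; α₂ = 0.9463; rank = 946; θ*₍946₎ = 140.1.

(127.5, 140.1)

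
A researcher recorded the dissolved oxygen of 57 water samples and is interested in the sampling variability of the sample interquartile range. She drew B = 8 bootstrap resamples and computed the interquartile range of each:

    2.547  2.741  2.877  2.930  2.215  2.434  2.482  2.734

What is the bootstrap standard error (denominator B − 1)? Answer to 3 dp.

SE* = 0.243

Bootstrap SE is the standard deviation of the 8 replicate interquartile ranges.
Mean of replicates: (2.547 + 2.741 + 2.877 + 2.930 + 2.215 + 2.434 + 2.482 + 2.734) / 8 = 20.9600 / 8 = 2.6200
Sum of squared deviations: (−0.0730)² + (+0.1210)² + (+0.2570)² + (+0.3100)² + (−0.4050)² + (−0.1860)² + (−0.1380)² + (+0.1140)² = 0.4128
Variance = 0.4128 / 7 = 0.0590
SE* = √0.0590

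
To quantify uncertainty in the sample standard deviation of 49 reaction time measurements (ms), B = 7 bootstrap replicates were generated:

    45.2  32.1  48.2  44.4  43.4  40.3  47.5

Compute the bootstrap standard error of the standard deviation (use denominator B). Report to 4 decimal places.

Bootstrap SE is the standard deviation of the 7 replicate standard deviations.
Mean of replicates: (45.2 + 32.1 + 48.2 + 44.4 + 43.4 + 40.3 + 47.5) / 7 = 301.10000 / 7 = 43.01429
Sum of squared deviations: (+2.18571)² + (−10.91429)² + (+5.18571)² + (+1.38571)² + (+0.38571)² + (−2.71429)² + (+4.48571)² = 180.34857
Variance = 180.34857 / 7 = 25.76408
SE* = √25.76408

SE* = 5.0758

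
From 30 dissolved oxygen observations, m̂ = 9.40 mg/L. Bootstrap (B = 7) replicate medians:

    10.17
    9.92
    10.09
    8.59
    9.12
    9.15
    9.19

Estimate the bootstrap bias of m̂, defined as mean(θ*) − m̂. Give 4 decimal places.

bias = +0.0614

mean(θ*) = (10.17 + 9.92 + 10.09 + 8.59 + 9.12 + 9.15 + 9.19) / 7 = 9.46143
bias = 9.46143 − 9.40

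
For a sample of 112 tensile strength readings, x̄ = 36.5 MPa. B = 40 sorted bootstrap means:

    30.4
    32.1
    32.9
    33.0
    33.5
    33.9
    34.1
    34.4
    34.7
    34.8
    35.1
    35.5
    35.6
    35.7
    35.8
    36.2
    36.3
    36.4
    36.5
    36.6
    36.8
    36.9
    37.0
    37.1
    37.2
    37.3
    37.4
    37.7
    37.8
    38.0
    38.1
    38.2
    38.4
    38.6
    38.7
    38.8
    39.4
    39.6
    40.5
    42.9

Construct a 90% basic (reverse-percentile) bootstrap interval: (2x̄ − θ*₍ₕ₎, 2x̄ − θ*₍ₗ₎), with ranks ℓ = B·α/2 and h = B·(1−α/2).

(33.4, 40.9)

Percentile endpoints at ranks 2 and 38: θ*₍2₎ = 32.1, θ*₍38₎ = 39.6.
Basic interval reflects these around x̄:
  lower = 2 × 36.5 − 39.6 = 33.4
  upper = 2 × 36.5 − 32.1 = 40.9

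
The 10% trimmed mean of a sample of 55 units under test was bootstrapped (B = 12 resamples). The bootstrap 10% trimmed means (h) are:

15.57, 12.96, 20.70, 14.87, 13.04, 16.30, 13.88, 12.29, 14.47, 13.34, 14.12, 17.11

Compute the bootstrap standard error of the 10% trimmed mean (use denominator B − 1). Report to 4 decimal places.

Bootstrap SE is the standard deviation of the 12 replicate 10% trimmed means.
Mean of replicates: (15.57 + 12.96 + 20.70 + 14.87 + 13.04 + 16.30 + 13.88 + 12.29 + 14.47 + 13.34 + 14.12 + 17.11) / 12 = 178.65000 / 12 = 14.88750
Sum of squared deviations: (+0.68250)² + (−1.92750)² + (+5.81250)² + (−0.01750)² + (−1.84750)² + (+1.41250)² + (−1.00750)² + (−2.59750)² + (−0.41750)² + (−1.54750)² + (−0.76750)² + (+2.22250)² = 59.23462
Variance = 59.23462 / 11 = 5.38497
SE* = √5.38497

SE* = 2.3206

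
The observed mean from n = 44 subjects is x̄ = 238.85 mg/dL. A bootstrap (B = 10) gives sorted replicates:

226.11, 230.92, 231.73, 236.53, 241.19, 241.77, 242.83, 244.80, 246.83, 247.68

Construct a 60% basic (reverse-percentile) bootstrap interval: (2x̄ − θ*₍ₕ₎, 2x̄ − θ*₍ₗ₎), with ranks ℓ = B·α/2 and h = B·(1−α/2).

(232.90, 246.78)

Percentile endpoints at ranks 2 and 8: θ*₍2₎ = 230.92, θ*₍8₎ = 244.80.
Basic interval reflects these around x̄:
  lower = 2 × 238.85 − 244.80 = 232.90
  upper = 2 × 238.85 − 230.92 = 246.78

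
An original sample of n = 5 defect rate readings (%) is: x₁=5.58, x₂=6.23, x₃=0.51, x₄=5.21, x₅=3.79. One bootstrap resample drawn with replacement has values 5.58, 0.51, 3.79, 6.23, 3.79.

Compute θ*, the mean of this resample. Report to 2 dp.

Mean = (5.58 + 0.51 + 3.79 + 6.23 + 3.79) / 5 = 19.900 / 5 = 3.98

θ* = 3.98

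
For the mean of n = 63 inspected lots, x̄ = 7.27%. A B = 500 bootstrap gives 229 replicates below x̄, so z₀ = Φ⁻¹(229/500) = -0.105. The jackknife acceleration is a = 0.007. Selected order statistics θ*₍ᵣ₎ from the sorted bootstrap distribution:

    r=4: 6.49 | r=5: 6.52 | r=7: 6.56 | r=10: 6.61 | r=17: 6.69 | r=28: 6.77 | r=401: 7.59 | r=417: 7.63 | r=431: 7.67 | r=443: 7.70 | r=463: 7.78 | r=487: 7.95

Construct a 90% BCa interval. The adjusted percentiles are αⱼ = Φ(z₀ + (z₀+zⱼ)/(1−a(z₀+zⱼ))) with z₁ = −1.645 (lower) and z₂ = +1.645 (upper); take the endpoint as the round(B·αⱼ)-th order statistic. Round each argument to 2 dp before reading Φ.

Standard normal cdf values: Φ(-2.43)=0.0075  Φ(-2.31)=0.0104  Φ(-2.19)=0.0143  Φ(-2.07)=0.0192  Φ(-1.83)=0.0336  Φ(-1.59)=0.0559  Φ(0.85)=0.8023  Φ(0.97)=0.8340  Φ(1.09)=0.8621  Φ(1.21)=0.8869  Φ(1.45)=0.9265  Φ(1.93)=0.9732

Lower: z₀ + z₁ = -0.105 + (-1.645) = -1.750; 1 − a(z₀+z₁) = 1 − (0.007)(-1.750) = 1.0123; argument = -0.105 + (-1.750)/1.0123 = -1.8338 → -1.83.
α₁ = Φ(-1.83) = 0.0336; rank = round(500 × 0.0336) = 17; θ*₍17₎ = 6.69.
Upper: z₀ + z₂ = 1.540; 1 − a(z₀+z₂) = 0.9892; argument = 1.4518 → 1.45; α₂ = 0.9265; rank = 463; θ*₍463₎ = 7.78.

(6.69, 7.78)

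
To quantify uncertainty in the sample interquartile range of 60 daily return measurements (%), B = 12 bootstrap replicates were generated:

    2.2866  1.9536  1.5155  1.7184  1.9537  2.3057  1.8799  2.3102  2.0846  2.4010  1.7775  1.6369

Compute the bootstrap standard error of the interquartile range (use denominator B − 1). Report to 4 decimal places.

SE* = 0.2941

Bootstrap SE is the standard deviation of the 12 replicate interquartile ranges.
Mean of replicates: (2.2866 + 1.9536 + 1.5155 + 1.7184 + 1.9537 + 2.3057 + 1.8799 + 2.3102 + 2.0846 + 2.4010 + 1.7775 + 1.6369) / 12 = 23.82360 / 12 = 1.98530
Sum of squared deviations: (+0.30130)² + (−0.03170)² + (−0.46980)² + (−0.26690)² + (−0.03160)² + (+0.32040)² + (−0.10540)² + (+0.32490)² + (+0.09930)² + (+0.41570)² + (−0.20780)² + (−0.34840)² = 0.95129
Variance = 0.95129 / 11 = 0.08648
SE* = √0.08648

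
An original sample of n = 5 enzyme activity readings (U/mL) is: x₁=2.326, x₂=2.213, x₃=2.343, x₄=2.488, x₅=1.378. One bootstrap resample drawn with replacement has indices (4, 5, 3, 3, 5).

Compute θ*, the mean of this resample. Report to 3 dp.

θ* = 1.986

Resample values: 2.488, 1.378, 2.343, 2.343, 1.378.
Mean = (2.488 + 1.378 + 2.343 + 2.343 + 1.378) / 5 = 9.9300 / 5 = 1.986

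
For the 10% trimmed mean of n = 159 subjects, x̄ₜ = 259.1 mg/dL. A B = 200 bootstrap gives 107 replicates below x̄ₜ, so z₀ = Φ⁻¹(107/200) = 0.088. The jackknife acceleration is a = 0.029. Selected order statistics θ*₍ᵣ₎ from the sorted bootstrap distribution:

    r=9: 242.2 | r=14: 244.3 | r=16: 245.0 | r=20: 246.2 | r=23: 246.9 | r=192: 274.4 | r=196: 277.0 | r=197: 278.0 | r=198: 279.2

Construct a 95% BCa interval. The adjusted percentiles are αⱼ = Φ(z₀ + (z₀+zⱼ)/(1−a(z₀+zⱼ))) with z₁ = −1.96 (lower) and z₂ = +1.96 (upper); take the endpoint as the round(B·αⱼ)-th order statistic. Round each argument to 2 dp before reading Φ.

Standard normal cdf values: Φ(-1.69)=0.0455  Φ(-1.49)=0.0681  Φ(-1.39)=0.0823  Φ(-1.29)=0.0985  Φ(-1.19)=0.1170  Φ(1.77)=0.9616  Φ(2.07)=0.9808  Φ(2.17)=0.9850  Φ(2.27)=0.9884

(242.2, 279.2)

Lower: z₀ + z₁ = 0.088 + (-1.960) = -1.872; 1 − a(z₀+z₁) = 1 − (0.029)(-1.872) = 1.0543; argument = 0.088 + (-1.872)/1.0543 = -1.6876 → -1.69.
α₁ = Φ(-1.69) = 0.0455; rank = round(200 × 0.0455) = 9; θ*₍9₎ = 242.2.
Upper: z₀ + z₂ = 2.048; 1 − a(z₀+z₂) = 0.9406; argument = 2.2653 → 2.27; α₂ = 0.9884; rank = 198; θ*₍198₎ = 279.2.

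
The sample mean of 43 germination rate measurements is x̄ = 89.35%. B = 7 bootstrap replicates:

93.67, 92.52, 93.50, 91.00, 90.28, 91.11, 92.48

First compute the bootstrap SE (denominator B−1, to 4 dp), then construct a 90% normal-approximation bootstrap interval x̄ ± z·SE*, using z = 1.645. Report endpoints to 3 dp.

(87.200, 91.500)

Mean of replicates = 92.0800; sum of squared deviations = 10.2454; SE* = √(10.2454/6) = 1.3067
Margin = 1.645 × 1.3067 = 2.1495
Interval: 89.35 ± 2.1495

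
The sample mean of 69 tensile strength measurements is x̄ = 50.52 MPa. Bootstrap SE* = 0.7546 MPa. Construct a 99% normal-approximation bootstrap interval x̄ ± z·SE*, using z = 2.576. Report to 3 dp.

(48.576, 52.464)

Margin = 2.576 × 0.7546 = 1.9438
Interval: 50.52 ± 1.9438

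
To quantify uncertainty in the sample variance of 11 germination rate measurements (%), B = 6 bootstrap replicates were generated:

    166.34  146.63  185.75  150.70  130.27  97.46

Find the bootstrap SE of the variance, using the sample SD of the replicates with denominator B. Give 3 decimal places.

SE* = 27.748

Bootstrap SE is the standard deviation of the 6 replicate variances.
Mean of replicates: (166.34 + 146.63 + 185.75 + 150.70 + 130.27 + 97.46) / 6 = 877.1500 / 6 = 146.1917
Sum of squared deviations: (+20.1483)² + (+0.4383)² + (+39.5583)² + (+4.5083)² + (−15.9217)² + (−48.7317)² = 4619.6091
Variance = 4619.6091 / 6 = 769.9348
SE* = √769.9348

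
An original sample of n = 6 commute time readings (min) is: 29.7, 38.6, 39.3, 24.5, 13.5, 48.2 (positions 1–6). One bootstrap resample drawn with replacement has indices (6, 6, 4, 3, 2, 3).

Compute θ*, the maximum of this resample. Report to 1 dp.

Resample values: 48.2, 48.2, 24.5, 39.3, 38.6, 39.3.
Maximum = 48.2

θ* = 48.2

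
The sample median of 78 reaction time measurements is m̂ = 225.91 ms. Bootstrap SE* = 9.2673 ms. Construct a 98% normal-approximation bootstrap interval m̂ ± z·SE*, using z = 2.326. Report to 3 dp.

(204.354, 247.466)

Margin = 2.326 × 9.2673 = 21.5557
Interval: 225.91 ± 21.5557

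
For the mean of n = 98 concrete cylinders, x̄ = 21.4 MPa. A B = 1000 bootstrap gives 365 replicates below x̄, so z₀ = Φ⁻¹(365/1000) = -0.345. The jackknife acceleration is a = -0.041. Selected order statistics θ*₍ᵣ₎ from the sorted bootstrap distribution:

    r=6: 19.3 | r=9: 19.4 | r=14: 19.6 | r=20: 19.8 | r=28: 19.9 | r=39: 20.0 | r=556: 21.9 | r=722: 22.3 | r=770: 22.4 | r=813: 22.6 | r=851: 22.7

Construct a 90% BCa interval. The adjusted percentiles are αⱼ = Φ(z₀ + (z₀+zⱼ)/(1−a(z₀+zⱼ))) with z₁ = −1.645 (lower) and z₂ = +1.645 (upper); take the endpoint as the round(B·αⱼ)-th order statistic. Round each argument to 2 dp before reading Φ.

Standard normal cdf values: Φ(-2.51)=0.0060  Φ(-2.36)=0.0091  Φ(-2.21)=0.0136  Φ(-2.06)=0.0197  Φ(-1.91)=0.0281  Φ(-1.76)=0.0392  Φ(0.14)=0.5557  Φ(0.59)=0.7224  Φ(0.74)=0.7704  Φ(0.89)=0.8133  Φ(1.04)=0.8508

Lower: z₀ + z₁ = -0.345 + (-1.645) = -1.990; 1 − a(z₀+z₁) = 1 − (-0.041)(-1.990) = 0.9184; argument = -0.345 + (-1.990)/0.9184 = -2.5118 → -2.51.
α₁ = Φ(-2.51) = 0.0060; rank = round(1000 × 0.0060) = 6; θ*₍6₎ = 19.3.
Upper: z₀ + z₂ = 1.300; 1 − a(z₀+z₂) = 1.0533; argument = 0.8892 → 0.89; α₂ = 0.8133; rank = 813; θ*₍813₎ = 22.6.

(19.3, 22.6)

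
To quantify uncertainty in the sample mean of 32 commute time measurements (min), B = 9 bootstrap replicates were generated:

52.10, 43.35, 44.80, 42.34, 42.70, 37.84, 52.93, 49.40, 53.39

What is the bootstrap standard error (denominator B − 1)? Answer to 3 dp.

SE* = 5.569

Bootstrap SE is the standard deviation of the 9 replicate means.
Mean of replicates: (52.10 + 43.35 + 44.80 + 42.34 + 42.70 + 37.84 + 52.93 + 49.40 + 53.39) / 9 = 418.8500 / 9 = 46.5389
Sum of squared deviations: (+5.5611)² + (−3.1889)² + (−1.7389)² + (−4.1989)² + (−3.8389)² + (−8.6989)² + (+6.3911)² + (+2.8611)² + (+6.8511)² = 248.1271
Variance = 248.1271 / 8 = 31.0159
SE* = √31.0159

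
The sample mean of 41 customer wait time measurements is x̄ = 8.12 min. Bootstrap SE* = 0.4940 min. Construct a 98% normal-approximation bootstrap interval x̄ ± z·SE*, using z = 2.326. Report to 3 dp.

(6.971, 9.269)

Margin = 2.326 × 0.4940 = 1.1490
Interval: 8.12 ± 1.1490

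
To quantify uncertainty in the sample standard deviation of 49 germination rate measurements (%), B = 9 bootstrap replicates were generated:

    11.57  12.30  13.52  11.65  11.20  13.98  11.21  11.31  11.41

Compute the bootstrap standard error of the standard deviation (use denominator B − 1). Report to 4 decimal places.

SE* = 1.0437

Bootstrap SE is the standard deviation of the 9 replicate standard deviations.
Mean of replicates: (11.57 + 12.30 + 13.52 + 11.65 + 11.20 + 13.98 + 11.21 + 11.31 + 11.41) / 9 = 108.15000 / 9 = 12.01667
Sum of squared deviations: (−0.44667)² + (+0.28333)² + (+1.50333)² + (−0.36667)² + (−0.81667)² + (+1.96333)² + (−0.80667)² + (−0.70667)² + (−0.60667)² = 8.71400
Variance = 8.71400 / 8 = 1.08925
SE* = √1.08925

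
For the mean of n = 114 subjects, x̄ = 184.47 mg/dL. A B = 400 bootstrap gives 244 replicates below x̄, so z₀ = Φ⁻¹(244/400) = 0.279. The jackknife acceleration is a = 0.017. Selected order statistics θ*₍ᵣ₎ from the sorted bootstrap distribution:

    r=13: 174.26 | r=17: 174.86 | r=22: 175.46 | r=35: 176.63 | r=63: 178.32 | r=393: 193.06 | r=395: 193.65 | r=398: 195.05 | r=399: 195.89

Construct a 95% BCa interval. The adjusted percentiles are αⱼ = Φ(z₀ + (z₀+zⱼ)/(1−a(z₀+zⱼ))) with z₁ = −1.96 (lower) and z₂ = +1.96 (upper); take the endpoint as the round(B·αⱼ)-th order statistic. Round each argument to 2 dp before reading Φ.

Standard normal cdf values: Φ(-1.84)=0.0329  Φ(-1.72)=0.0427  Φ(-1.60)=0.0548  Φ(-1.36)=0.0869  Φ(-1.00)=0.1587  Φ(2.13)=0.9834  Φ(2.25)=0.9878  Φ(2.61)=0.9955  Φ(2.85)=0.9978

Lower: z₀ + z₁ = 0.279 + (-1.960) = -1.681; 1 − a(z₀+z₁) = 1 − (0.017)(-1.681) = 1.0286; argument = 0.279 + (-1.681)/1.0286 = -1.3553 → -1.36.
α₁ = Φ(-1.36) = 0.0869; rank = round(400 × 0.0869) = 35; θ*₍35₎ = 176.63.
Upper: z₀ + z₂ = 2.239; 1 − a(z₀+z₂) = 0.9619; argument = 2.6066 → 2.61; α₂ = 0.9955; rank = 398; θ*₍398₎ = 195.05.

(176.63, 195.05)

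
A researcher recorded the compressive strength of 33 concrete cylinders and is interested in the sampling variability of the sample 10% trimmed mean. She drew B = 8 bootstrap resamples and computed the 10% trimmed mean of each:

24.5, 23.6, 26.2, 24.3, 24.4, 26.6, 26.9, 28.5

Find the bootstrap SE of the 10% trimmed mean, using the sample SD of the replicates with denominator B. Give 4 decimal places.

SE* = 1.5730

Bootstrap SE is the standard deviation of the 8 replicate 10% trimmed means.
Mean of replicates: (24.5 + 23.6 + 26.2 + 24.3 + 24.4 + 26.6 + 26.9 + 28.5) / 8 = 205.00000 / 8 = 25.62500
Sum of squared deviations: (−1.12500)² + (−2.02500)² + (+0.57500)² + (−1.32500)² + (−1.22500)² + (+0.97500)² + (+1.27500)² + (+2.87500)² = 19.79500
Variance = 19.79500 / 8 = 2.47437
SE* = √2.47437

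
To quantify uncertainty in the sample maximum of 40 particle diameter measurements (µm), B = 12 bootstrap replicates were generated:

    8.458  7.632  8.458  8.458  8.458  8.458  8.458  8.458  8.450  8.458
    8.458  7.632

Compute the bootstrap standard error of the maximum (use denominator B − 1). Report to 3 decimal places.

Bootstrap SE is the standard deviation of the 12 replicate maximums.
Mean of replicates: (8.458 + 7.632 + 8.458 + 8.458 + 8.458 + 8.458 + 8.458 + 8.458 + 8.450 + 8.458 + 8.458 + 7.632) / 12 = 99.8360 / 12 = 8.3197
Sum of squared deviations: (+0.1383)² + (−0.6877)² + (+0.1383)² + (+0.1383)² + (+0.1383)² + (+0.1383)² + (+0.1383)² + (+0.1383)² + (+0.1303)² + (+0.1383)² + (+0.1383)² + (−0.6877)² = 1.1350
Variance = 1.1350 / 11 = 0.1032
SE* = √0.1032

SE* = 0.321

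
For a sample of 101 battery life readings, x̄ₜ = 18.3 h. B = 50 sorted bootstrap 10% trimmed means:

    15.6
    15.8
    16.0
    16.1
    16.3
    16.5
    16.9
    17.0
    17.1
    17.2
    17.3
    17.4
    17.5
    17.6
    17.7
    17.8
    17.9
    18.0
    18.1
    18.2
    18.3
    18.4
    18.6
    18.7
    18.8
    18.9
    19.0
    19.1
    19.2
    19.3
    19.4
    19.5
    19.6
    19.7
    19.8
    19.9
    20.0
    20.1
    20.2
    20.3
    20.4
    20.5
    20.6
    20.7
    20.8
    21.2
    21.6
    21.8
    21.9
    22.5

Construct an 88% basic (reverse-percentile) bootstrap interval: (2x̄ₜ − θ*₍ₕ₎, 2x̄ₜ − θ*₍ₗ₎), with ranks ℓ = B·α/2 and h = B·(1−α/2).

(15.0, 20.6)

Percentile endpoints at ranks 3 and 47: θ*₍3₎ = 16.0, θ*₍47₎ = 21.6.
Basic interval reflects these around x̄ₜ:
  lower = 2 × 18.3 − 21.6 = 15.0
  upper = 2 × 18.3 − 16.0 = 20.6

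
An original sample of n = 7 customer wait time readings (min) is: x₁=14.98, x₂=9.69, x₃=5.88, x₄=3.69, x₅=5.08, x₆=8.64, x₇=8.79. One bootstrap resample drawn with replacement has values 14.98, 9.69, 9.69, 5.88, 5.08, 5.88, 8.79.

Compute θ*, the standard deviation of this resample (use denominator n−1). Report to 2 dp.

Mean = 8.5700; sum of squared deviations = 70.2976
s² = 70.2976 / 6 = 11.7163
s = √11.7163 = 3.42

θ* = 3.42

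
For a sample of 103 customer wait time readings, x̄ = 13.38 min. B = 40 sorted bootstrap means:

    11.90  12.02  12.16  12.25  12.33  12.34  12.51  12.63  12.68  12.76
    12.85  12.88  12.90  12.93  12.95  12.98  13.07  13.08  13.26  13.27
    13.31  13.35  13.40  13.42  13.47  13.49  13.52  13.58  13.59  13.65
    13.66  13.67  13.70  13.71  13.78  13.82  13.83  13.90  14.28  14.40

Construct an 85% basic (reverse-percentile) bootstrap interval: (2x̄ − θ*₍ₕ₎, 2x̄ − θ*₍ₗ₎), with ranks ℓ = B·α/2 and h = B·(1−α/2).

Percentile endpoints at ranks 3 and 37: θ*₍3₎ = 12.16, θ*₍37₎ = 13.83.
Basic interval reflects these around x̄:
  lower = 2 × 13.38 − 13.83 = 12.93
  upper = 2 × 13.38 − 12.16 = 14.60

(12.93, 14.60)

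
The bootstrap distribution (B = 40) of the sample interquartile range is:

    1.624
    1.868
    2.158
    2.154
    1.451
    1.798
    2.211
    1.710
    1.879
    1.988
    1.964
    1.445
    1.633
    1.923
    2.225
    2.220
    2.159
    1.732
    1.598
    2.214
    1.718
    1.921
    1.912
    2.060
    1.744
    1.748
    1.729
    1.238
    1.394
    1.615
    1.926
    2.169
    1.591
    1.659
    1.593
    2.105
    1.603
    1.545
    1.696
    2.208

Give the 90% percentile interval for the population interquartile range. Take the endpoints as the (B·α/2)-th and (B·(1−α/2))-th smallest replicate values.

(1.394, 2.214)

Sorted replicates: 1.238, 1.394, 1.445, 1.451, 1.545, 1.591, 1.593, 1.598, 1.603, 1.615, 1.624, 1.633, 1.659, 1.696, 1.710, 1.718, 1.729, 1.732, 1.744, 1.748, 1.798, 1.868, 1.879, 1.912, 1.921, 1.923, 1.926, 1.964, 1.988, 2.060, 2.105, 2.154, 2.158, 2.159, 2.169, 2.208, 2.211, 2.214, 2.220, 2.225
α = 0.10; lower rank = 40 × 0.050 = 2; upper rank = 40 × 0.950 = 38.
The 2nd smallest replicate is 1.394; the 38th is 2.214.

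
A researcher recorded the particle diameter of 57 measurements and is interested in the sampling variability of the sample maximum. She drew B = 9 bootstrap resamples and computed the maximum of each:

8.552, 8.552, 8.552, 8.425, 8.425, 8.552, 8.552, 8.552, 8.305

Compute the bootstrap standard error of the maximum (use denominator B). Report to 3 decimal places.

SE* = 0.085

Bootstrap SE is the standard deviation of the 9 replicate maximums.
Mean of replicates: (8.552 + 8.552 + 8.552 + 8.425 + 8.425 + 8.552 + 8.552 + 8.552 + 8.305) / 9 = 76.4670 / 9 = 8.4963
Sum of squared deviations: (+0.0557)² + (+0.0557)² + (+0.0557)² + (−0.0713)² + (−0.0713)² + (+0.0557)² + (+0.0557)² + (+0.0557)² + (−0.1913)² = 0.0654
Variance = 0.0654 / 9 = 0.0073
SE* = √0.0073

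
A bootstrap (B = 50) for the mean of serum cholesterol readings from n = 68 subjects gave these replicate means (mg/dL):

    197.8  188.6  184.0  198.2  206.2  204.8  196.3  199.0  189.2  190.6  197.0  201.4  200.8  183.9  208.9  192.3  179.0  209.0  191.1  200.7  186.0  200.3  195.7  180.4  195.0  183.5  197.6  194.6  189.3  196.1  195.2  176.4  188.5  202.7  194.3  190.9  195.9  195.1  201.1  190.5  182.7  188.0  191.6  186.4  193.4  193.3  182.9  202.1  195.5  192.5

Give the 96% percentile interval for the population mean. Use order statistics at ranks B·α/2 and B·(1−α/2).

Sorted replicates: 176.4, 179.0, 180.4, 182.7, 182.9, 183.5, 183.9, 184.0, 186.0, 186.4, 188.0, 188.5, 188.6, 189.2, 189.3, 190.5, 190.6, 190.9, 191.1, 191.6, 192.3, 192.5, 193.3, 193.4, 194.3, 194.6, 195.0, 195.1, 195.2, 195.5, 195.7, 195.9, 196.1, 196.3, 197.0, 197.6, 197.8, 198.2, 199.0, 200.3, 200.7, 200.8, 201.1, 201.4, 202.1, 202.7, 204.8, 206.2, 208.9, 209.0
α = 0.04; lower rank = 50 × 0.020 = 1; upper rank = 50 × 0.980 = 49.
The 1st smallest replicate is 176.4; the 49th is 208.9.

(176.4, 208.9)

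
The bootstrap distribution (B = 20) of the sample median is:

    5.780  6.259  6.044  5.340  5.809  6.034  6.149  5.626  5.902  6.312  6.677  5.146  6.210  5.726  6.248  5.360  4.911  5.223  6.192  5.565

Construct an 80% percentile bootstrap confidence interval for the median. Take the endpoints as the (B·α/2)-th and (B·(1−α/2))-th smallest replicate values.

Sorted replicates: 4.911, 5.146, 5.223, 5.340, 5.360, 5.565, 5.626, 5.726, 5.780, 5.809, 5.902, 6.034, 6.044, 6.149, 6.192, 6.210, 6.248, 6.259, 6.312, 6.677
α = 0.20; lower rank = 20 × 0.100 = 2; upper rank = 20 × 0.900 = 18.
The 2nd smallest replicate is 5.146; the 18th is 6.259.

(5.146, 6.259)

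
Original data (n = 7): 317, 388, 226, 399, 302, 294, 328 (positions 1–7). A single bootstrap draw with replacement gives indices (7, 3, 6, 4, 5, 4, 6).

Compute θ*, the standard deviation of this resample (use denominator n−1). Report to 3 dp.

Resample values: 328, 226, 294, 399, 302, 399, 294.
Mean = 320.2857; sum of squared deviations = 23057.4286
s² = 23057.4286 / 6 = 3842.9048
s = √3842.9048 = 61.991

θ* = 61.991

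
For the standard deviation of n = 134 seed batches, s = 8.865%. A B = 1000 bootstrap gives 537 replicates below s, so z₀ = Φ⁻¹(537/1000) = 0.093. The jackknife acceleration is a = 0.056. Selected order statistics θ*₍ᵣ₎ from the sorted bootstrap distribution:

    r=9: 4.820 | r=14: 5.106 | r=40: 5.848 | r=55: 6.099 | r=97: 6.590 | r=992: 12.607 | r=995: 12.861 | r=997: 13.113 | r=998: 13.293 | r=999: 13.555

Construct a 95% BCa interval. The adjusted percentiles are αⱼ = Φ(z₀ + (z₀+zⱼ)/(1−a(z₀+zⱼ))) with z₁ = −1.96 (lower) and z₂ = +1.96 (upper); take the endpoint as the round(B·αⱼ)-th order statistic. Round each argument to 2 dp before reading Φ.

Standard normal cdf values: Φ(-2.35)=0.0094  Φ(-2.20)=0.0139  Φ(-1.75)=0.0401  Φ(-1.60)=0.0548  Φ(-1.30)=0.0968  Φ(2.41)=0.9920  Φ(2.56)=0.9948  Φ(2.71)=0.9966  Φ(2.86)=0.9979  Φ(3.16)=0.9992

(6.099, 12.607)

Lower: z₀ + z₁ = 0.093 + (-1.960) = -1.867; 1 − a(z₀+z₁) = 1 − (0.056)(-1.867) = 1.1046; argument = 0.093 + (-1.867)/1.1046 = -1.5973 → -1.60.
α₁ = Φ(-1.60) = 0.0548; rank = round(1000 × 0.0548) = 55; θ*₍55₎ = 6.099.
Upper: z₀ + z₂ = 2.053; 1 − a(z₀+z₂) = 0.8850; argument = 2.4127 → 2.41; α₂ = 0.9920; rank = 992; θ*₍992₎ = 12.607.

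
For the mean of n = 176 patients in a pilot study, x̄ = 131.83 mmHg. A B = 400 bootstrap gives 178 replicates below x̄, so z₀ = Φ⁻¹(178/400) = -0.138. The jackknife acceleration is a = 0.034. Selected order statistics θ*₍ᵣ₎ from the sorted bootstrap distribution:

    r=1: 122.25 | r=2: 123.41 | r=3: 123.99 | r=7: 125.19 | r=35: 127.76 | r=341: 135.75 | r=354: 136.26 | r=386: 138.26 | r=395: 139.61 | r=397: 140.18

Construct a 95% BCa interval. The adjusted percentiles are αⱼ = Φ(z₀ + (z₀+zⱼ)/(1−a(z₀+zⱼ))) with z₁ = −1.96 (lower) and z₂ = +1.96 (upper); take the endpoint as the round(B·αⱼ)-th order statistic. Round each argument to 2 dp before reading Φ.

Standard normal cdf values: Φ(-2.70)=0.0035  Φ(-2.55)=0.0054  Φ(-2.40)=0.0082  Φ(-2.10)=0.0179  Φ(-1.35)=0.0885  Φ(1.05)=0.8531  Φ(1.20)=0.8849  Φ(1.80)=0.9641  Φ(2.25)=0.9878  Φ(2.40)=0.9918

Lower: z₀ + z₁ = -0.138 + (-1.960) = -2.098; 1 − a(z₀+z₁) = 1 − (0.034)(-2.098) = 1.0713; argument = -0.138 + (-2.098)/1.0713 = -2.0963 → -2.10.
α₁ = Φ(-2.10) = 0.0179; rank = round(400 × 0.0179) = 7; θ*₍7₎ = 125.19.
Upper: z₀ + z₂ = 1.822; 1 − a(z₀+z₂) = 0.9381; argument = 1.8043 → 1.80; α₂ = 0.9641; rank = 386; θ*₍386₎ = 138.26.

(125.19, 138.26)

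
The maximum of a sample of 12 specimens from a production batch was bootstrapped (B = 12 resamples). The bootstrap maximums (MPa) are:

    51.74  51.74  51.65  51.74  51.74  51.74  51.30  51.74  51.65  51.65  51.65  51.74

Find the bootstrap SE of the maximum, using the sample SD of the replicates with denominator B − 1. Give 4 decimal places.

SE* = 0.1253

Bootstrap SE is the standard deviation of the 12 replicate maximums.
Mean of replicates: (51.74 + 51.74 + 51.65 + 51.74 + 51.74 + 51.74 + 51.30 + 51.74 + 51.65 + 51.65 + 51.65 + 51.74) / 12 = 620.08000 / 12 = 51.67333
Sum of squared deviations: (+0.06667)² + (+0.06667)² + (−0.02333)² + (+0.06667)² + (+0.06667)² + (+0.06667)² + (−0.37333)² + (+0.06667)² + (−0.02333)² + (−0.02333)² + (−0.02333)² + (+0.06667)² = 0.17267
Variance = 0.17267 / 11 = 0.01570
SE* = √0.01570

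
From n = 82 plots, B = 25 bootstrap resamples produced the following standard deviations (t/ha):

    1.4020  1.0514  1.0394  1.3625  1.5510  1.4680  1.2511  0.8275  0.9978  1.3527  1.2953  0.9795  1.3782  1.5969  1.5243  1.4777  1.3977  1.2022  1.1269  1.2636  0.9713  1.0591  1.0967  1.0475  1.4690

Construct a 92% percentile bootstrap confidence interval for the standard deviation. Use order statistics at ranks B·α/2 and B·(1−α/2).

Sorted replicates: 0.8275, 0.9713, 0.9795, 0.9978, 1.0394, 1.0475, 1.0514, 1.0591, 1.0967, 1.1269, 1.2022, 1.2511, 1.2636, 1.2953, 1.3527, 1.3625, 1.3782, 1.3977, 1.4020, 1.4680, 1.4690, 1.4777, 1.5243, 1.5510, 1.5969
α = 0.08; lower rank = 25 × 0.040 = 1; upper rank = 25 × 0.960 = 24.
The 1st smallest replicate is 0.8275; the 24th is 1.5510.

(0.8275, 1.5510)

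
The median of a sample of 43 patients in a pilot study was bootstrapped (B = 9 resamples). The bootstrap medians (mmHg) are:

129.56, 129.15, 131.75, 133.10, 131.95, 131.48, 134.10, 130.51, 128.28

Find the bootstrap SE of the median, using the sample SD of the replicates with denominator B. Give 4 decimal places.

SE* = 1.7877

Bootstrap SE is the standard deviation of the 9 replicate medians.
Mean of replicates: (129.56 + 129.15 + 131.75 + 133.10 + 131.95 + 131.48 + 134.10 + 130.51 + 128.28) / 9 = 1179.88000 / 9 = 131.09778
Sum of squared deviations: (−1.53778)² + (−1.94778)² + (+0.65222)² + (+2.00222)² + (+0.85222)² + (+0.38222)² + (+3.00222)² + (−0.58778)² + (−2.81778)² = 28.76396
Variance = 28.76396 / 9 = 3.19600
SE* = √3.19600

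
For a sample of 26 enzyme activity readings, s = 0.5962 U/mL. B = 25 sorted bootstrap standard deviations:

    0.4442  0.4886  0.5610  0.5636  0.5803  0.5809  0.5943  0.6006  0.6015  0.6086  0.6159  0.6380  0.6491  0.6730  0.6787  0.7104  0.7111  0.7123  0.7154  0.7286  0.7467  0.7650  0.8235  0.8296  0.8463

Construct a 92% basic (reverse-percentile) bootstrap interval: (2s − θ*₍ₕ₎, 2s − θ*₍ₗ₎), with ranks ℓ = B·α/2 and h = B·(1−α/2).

Percentile endpoints at ranks 1 and 24: θ*₍1₎ = 0.4442, θ*₍24₎ = 0.8296.
Basic interval reflects these around s:
  lower = 2 × 0.5962 − 0.8296 = 0.3628
  upper = 2 × 0.5962 − 0.4442 = 0.7482

(0.3628, 0.7482)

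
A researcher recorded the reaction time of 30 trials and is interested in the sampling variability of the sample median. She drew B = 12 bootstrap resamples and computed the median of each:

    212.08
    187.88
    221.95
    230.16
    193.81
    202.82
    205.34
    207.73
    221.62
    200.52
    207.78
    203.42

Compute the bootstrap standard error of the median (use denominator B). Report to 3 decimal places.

SE* = 11.565

Bootstrap SE is the standard deviation of the 12 replicate medians.
Mean of replicates: (212.08 + 187.88 + 221.95 + 230.16 + 193.81 + 202.82 + 205.34 + 207.73 + 221.62 + 200.52 + 207.78 + 203.42) / 12 = 2495.1100 / 12 = 207.9258
Sum of squared deviations: (+4.1542)² + (−20.0458)² + (+14.0242)² + (+22.2342)² + (−14.1158)² + (−5.1058)² + (−2.5858)² + (−0.1958)² + (+13.6942)² + (−7.4058)² + (−0.1458)² + (−4.5058)² = 1604.8795
Variance = 1604.8795 / 12 = 133.7400
SE* = √133.7400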